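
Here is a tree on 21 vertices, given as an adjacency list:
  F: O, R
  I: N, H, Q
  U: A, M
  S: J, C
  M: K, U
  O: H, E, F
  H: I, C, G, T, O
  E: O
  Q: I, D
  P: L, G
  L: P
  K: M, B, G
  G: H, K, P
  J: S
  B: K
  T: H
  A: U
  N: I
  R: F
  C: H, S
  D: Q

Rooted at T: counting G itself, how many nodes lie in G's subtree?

Descendants of G (including itself): G, K, P, M, B, L, U, A. That's 8.

8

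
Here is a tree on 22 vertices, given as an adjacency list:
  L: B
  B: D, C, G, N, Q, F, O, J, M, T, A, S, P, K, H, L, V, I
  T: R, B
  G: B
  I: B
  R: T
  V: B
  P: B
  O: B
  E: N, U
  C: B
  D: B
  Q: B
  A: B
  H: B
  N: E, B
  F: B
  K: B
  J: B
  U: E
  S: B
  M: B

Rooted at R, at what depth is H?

3

R–T–B–H — 3 edges.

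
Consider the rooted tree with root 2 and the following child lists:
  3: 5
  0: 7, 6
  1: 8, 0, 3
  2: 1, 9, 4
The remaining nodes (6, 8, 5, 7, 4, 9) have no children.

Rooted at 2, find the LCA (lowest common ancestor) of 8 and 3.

1

Path 8→root: 8 1 2; path 3→root: 3 1 2.
First common node: 1.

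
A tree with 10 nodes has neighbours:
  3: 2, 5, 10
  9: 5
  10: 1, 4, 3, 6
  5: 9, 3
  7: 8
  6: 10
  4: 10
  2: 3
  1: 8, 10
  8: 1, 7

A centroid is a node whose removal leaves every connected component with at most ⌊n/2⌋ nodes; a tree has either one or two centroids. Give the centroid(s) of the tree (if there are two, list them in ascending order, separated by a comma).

10

Removing 10 splits the tree into components of sizes 4, 3, 1, 1; the largest is 4 ≤ ⌊10/2⌋ = 5.
Every other node leaves some component of size > 5, so the centroid is unique.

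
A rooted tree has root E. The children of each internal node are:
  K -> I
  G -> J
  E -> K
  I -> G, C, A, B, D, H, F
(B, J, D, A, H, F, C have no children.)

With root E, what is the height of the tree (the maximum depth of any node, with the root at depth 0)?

4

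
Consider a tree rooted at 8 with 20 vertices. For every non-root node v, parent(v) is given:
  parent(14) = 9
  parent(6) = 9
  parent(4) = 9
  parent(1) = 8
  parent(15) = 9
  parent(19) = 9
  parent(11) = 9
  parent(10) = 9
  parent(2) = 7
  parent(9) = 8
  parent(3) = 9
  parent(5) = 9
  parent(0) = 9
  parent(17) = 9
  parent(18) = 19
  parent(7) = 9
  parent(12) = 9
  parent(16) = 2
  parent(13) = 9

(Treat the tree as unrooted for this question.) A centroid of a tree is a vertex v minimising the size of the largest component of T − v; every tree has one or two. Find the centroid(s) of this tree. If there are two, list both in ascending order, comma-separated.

9

If 9 is removed the pieces have sizes 3, 2, 2, 1, 1, 1, 1, 1, 1, 1, 1, 1, 1, 1, 1, all ≤ ⌊20/2⌋ = 10.
Every other node leaves some component of size > 10, so the centroid is unique.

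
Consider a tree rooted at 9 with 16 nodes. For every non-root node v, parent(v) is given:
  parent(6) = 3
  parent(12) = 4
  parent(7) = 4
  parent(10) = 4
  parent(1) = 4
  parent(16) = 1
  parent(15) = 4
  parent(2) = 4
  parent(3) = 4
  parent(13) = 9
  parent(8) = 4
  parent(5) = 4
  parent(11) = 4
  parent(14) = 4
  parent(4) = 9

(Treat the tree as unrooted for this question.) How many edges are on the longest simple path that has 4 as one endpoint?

2

The node farthest from 4 is 16 (13, 6 also at distance 2), via 4-1-16 — 2 edges.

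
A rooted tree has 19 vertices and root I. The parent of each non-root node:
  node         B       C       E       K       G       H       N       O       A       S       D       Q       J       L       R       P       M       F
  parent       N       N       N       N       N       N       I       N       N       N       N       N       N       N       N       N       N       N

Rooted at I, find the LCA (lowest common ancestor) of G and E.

N

Path G→root: G N I; path E→root: E N I.
First common node: N.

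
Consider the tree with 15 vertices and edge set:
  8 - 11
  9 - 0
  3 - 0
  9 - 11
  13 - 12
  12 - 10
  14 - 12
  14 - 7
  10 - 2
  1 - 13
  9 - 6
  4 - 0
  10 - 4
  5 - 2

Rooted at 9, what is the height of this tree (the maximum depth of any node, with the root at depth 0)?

7 sits deepest: 9 – 0 – 4 – 10 – 12 – 14 – 7 — 6 edges from the root.

6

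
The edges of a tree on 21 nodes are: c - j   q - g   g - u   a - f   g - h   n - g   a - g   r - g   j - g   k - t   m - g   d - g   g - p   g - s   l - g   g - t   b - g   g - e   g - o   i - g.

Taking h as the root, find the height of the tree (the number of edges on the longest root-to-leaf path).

3

A deepest node is k, reached by h → g → t → k.
That path has 3 edges, so the height is 3.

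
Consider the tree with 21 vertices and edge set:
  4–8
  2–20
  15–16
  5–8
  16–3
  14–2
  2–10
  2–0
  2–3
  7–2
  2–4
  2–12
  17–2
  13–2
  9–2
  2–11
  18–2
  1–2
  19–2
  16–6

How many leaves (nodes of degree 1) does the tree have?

16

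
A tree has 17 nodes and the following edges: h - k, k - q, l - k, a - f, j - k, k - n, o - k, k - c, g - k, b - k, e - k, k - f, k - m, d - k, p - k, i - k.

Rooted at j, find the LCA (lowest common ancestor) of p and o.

k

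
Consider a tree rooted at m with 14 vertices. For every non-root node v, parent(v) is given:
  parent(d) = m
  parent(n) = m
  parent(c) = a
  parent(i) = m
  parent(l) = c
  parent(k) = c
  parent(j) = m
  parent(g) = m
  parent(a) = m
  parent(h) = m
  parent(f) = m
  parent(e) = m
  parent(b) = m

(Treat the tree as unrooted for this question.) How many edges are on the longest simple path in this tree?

4

Starting from k, a farthest node is n at distance 4.
One longest path: k – c – a – m – n.
So the diameter is 4.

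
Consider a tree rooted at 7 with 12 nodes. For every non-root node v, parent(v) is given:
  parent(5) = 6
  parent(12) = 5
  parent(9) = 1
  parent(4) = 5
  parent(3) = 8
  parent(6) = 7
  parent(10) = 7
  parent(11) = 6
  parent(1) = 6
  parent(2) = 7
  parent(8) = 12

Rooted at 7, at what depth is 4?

3

Path from 7 to 4: 7 → 6 → 5 → 4, which has 3 edges.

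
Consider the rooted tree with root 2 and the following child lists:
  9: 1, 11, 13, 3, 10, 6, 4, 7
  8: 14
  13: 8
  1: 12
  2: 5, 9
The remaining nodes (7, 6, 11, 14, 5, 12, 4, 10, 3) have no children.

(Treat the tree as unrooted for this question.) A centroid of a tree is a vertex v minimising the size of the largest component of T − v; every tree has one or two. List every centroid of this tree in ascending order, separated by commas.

9

Delete 9: the remaining components have sizes 3, 2, 2, 1, 1, 1, 1, 1, 1. Max 3 ≤ 7, so 9 is a centroid.
Every other node leaves some component of size > 7, so the centroid is unique.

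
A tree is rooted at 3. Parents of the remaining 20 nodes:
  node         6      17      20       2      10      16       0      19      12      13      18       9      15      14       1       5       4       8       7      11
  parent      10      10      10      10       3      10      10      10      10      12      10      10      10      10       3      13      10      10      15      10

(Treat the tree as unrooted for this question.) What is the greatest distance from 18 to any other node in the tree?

A farthest node from 18 is 5.
The path 18–10–12–13–5 has 4 edges.

4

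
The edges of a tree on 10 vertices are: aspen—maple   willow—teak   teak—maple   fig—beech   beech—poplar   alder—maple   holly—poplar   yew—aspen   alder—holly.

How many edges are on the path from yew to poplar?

5

yew – aspen – maple – alder – holly – poplar: 5 edges.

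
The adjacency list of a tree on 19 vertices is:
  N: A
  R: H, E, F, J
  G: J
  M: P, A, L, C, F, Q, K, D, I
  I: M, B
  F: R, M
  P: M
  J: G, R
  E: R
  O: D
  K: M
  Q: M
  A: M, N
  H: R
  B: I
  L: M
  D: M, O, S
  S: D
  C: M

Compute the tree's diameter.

BFS from G reaches N last, at distance 6; BFS from N confirms no node is farther.
Path: G–J–R–F–M–A–N.

6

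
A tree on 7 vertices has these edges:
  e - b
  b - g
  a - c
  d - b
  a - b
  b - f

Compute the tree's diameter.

BFS from c reaches e last, at distance 3; BFS from e confirms no node is farther.
Path: c–a–b–e.

3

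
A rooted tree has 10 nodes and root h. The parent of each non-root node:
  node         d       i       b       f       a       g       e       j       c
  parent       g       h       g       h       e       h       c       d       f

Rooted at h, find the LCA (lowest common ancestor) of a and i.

Ancestors of a (toward the root): a, e, c, f, h.
Ancestors of i: i, h.
The deepest node appearing in both lists is h.

h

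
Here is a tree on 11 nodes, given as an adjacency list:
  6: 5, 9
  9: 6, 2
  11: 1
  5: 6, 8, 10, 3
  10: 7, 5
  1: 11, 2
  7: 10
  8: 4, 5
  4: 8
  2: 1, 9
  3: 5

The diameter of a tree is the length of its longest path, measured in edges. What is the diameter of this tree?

A longest path is 11 - 1 - 2 - 9 - 6 - 5 - 10 - 7, with 7 edges.

7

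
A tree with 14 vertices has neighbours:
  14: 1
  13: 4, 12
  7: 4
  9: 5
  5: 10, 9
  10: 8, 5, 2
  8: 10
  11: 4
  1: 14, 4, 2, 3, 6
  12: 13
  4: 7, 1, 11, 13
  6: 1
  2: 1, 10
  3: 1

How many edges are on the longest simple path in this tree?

Starting from 12, a farthest node is 9 at distance 7.
One longest path: 12 – 13 – 4 – 1 – 2 – 10 – 5 – 9.
So the diameter is 7.

7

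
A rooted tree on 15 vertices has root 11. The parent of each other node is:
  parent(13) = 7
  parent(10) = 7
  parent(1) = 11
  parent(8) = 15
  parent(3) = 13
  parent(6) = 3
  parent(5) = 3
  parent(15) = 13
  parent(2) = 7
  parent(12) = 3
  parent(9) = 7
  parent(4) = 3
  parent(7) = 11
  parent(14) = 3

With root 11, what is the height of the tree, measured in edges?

The longest root-to-leaf path is 11-7-13-3-6 (4 edges).

4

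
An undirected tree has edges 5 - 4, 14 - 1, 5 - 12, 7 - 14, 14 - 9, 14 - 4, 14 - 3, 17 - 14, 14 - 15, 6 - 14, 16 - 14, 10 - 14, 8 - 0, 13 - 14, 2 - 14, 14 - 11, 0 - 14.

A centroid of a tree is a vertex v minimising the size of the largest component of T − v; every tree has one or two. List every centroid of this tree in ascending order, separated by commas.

14

Removing 14 splits the tree into components of sizes 3, 2, 1, 1, 1, 1, 1, 1, 1, 1, 1, 1, 1, 1; the largest is 3 ≤ ⌊18/2⌋ = 9.
No neighbour of 14 does as well, so 14 is the unique centroid.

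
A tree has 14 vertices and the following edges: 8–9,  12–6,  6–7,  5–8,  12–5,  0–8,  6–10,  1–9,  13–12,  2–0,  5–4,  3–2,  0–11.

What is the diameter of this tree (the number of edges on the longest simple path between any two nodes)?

7

A longest path is 7–6–12–5–8–0–2–3, with 7 edges.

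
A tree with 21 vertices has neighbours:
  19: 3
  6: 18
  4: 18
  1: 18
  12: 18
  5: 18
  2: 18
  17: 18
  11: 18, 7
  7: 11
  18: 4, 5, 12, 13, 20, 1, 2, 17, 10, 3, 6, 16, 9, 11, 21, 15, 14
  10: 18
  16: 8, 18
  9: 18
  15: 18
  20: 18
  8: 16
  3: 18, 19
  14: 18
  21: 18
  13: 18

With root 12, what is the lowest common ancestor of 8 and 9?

Ancestors of 8 (toward the root): 8, 16, 18, 12.
Ancestors of 9: 9, 18, 12.
The deepest node appearing in both lists is 18.

18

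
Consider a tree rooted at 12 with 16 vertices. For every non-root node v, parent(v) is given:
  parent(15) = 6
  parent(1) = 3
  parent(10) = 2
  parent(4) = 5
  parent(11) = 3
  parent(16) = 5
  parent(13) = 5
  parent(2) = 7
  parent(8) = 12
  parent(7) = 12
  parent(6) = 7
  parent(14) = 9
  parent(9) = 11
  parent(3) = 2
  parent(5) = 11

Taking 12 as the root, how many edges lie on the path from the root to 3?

3

Climbing from 3 to the root: 3 → 2 → 7 → 12. That's 3 steps.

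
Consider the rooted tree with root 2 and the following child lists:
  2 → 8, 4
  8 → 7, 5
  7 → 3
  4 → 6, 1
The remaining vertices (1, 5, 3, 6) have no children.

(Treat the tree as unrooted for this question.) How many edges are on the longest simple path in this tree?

Starting from 3, a farthest node is 1 at distance 5.
One longest path: 3 - 7 - 8 - 2 - 4 - 1.
So the diameter is 5.

5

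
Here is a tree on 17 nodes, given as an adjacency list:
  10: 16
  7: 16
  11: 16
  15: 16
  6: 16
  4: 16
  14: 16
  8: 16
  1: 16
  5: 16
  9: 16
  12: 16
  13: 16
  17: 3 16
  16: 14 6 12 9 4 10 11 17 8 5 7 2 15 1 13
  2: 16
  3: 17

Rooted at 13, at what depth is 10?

Climbing from 10 to the root: 10–16–13. That's 2 steps.

2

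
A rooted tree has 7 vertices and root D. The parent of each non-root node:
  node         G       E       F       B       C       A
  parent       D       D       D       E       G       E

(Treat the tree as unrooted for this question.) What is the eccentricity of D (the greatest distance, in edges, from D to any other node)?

Distances from D peak at 2, attained at A (C, B also at distance 2).
D – E – A

2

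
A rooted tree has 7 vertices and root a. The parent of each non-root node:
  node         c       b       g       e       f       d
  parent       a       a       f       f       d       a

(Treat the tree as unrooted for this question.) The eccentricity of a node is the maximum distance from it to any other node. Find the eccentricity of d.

2

Distances from d peak at 2, attained at b (c, g, e also at distance 2).
d – a – b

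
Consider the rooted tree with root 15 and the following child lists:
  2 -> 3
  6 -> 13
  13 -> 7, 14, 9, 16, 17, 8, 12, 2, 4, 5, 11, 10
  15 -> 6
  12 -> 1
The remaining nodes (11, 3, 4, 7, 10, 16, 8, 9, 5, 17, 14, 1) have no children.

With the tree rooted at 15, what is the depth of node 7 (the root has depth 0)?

3

15–6–13–7 — 3 edges.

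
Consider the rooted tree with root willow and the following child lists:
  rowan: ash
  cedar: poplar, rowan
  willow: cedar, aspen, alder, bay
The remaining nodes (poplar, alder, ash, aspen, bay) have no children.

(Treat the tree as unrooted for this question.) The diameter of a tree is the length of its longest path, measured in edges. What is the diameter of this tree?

4

Starting from ash, a farthest node is aspen at distance 4.
One longest path: ash - rowan - cedar - willow - aspen.
So the diameter is 4.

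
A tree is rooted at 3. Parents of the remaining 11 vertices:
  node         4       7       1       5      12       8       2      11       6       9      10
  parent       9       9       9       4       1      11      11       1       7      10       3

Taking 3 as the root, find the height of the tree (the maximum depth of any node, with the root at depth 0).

8 sits deepest: 3 → 10 → 9 → 1 → 11 → 8 — 5 edges from the root.

5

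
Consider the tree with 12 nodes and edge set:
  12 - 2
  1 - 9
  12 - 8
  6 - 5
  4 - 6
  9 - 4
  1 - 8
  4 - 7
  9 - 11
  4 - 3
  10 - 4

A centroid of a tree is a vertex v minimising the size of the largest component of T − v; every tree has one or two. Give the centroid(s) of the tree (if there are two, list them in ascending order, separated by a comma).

4, 9

Removing 9 splits the tree into components of sizes 6, 4, 1; the largest is 6 ≤ ⌊12/2⌋ = 6.
Its neighbour 4 also leaves a largest component of size 6, so both are centroids.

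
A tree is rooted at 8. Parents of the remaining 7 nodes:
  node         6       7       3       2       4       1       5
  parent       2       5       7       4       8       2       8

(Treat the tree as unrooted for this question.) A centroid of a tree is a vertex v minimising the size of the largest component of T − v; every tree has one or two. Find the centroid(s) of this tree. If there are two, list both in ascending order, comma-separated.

If 4 is removed the pieces have sizes 4, 3, all ≤ ⌊8/2⌋ = 4.
Its neighbour 8 also leaves a largest component of size 4, so both are centroids.

4, 8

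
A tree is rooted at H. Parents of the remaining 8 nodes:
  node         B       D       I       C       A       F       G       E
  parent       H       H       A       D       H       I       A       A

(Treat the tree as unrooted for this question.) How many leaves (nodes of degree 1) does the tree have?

5

The leaves are B, C, E, F, G.
That is 5 leaves.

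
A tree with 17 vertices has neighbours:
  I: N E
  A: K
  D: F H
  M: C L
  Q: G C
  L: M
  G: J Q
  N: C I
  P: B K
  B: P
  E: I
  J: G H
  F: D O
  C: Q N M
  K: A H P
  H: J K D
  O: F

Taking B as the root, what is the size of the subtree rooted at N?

3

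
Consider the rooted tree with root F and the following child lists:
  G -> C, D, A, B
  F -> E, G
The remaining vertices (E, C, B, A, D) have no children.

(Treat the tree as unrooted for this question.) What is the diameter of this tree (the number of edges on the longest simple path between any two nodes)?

Starting from E, a farthest node is D at distance 3.
One longest path: E - F - G - D.
So the diameter is 3.

3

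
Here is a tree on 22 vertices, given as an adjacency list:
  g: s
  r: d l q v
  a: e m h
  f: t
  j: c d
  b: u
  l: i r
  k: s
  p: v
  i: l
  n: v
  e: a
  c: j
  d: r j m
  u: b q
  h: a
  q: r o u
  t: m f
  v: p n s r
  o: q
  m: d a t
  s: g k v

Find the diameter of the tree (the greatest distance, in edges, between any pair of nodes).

A longest path is b – u – q – r – d – m – t – f, with 7 edges.

7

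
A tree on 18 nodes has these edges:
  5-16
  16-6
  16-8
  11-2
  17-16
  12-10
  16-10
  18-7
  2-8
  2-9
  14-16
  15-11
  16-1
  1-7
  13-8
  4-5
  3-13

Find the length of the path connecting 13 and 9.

13 - 8 - 2 - 9: 3 edges.

3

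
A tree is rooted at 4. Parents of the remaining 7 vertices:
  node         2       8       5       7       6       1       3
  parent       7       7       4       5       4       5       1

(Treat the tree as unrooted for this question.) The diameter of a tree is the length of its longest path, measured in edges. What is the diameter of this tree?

4

A longest path is 8 - 7 - 5 - 1 - 3, with 4 edges.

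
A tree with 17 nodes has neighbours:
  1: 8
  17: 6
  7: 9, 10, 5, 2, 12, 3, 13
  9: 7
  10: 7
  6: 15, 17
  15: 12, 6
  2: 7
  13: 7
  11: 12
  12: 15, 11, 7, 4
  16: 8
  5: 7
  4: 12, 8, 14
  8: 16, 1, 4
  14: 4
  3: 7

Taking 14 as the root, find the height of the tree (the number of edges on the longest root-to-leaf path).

The longest root-to-leaf path is 14 – 4 – 12 – 15 – 6 – 17 (5 edges).

5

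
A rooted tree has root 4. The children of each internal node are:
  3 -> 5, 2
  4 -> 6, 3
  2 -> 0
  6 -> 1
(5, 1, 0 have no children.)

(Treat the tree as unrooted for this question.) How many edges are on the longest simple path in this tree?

5

Starting from 1, a farthest node is 0 at distance 5.
One longest path: 1-6-4-3-2-0.
So the diameter is 5.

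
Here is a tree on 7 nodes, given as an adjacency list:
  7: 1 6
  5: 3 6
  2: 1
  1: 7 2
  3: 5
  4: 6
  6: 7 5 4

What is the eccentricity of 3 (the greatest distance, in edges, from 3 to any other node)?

The node farthest from 3 is 2, via 3 – 5 – 6 – 7 – 1 – 2 — 5 edges.

5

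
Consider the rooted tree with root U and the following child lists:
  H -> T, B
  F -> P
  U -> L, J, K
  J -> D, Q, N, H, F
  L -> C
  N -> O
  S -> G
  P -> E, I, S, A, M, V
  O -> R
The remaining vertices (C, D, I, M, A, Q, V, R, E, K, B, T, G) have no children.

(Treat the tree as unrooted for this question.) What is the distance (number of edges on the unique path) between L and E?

5

L–U–J–F–P–E: 5 edges.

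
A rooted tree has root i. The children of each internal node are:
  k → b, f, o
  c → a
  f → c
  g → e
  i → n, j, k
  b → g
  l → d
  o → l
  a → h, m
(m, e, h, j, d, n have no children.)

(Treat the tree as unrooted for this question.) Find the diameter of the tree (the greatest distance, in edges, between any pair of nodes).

7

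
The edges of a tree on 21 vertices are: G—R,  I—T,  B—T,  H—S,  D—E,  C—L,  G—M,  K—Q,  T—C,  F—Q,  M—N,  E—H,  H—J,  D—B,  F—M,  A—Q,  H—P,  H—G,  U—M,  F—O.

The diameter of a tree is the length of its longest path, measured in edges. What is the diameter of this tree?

11

A longest path is K – Q – F – M – G – H – E – D – B – T – C – L, with 11 edges.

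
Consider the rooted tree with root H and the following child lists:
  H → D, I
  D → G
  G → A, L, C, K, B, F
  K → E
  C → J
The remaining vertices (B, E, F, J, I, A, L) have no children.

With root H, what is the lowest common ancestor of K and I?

H

K's ancestor chain is K, G, D, H and I's is I, H; they first meet at H.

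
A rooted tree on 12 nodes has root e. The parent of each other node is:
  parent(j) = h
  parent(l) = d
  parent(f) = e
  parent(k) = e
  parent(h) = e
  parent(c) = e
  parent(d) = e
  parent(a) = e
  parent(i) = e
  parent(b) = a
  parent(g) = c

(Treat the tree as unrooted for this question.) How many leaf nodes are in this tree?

7

Degree-1 nodes: b, f, g, i, j, k, l — 7 of them.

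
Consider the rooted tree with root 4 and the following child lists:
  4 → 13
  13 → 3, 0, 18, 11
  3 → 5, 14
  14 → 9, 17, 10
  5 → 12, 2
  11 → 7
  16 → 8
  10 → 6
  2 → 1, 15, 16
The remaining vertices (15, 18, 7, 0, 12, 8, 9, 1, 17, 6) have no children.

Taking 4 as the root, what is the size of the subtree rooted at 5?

Descendants of 5 (including itself): 5, 2, 12, 16, 15, 1, 8. That's 7.

7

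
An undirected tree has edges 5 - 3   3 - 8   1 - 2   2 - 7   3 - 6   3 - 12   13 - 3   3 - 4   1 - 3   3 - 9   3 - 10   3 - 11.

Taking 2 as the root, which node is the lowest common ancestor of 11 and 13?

3

11's ancestor chain is 11, 3, 1, 2 and 13's is 13, 3, 1, 2; they first meet at 3.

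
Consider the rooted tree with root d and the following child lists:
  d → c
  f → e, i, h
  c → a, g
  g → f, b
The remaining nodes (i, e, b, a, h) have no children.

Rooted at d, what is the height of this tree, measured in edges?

4

A deepest node is h, reached by d – c – g – f – h.
That path has 4 edges, so the height is 4.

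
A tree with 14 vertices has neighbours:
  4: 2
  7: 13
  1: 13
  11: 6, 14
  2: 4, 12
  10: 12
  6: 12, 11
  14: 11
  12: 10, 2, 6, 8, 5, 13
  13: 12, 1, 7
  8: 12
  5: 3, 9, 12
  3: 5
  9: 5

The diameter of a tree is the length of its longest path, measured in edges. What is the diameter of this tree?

5

Starting from 14, a farthest node is 1 at distance 5.
One longest path: 14 - 11 - 6 - 12 - 13 - 1.
So the diameter is 5.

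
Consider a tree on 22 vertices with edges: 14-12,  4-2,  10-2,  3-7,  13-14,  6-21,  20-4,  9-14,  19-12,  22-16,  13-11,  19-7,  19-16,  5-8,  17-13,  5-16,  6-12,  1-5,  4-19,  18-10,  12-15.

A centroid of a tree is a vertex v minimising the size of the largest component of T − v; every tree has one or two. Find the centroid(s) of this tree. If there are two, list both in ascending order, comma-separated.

19

Delete 19: the remaining components have sizes 9, 5, 5, 2. Max 9 ≤ 11, so 19 is a centroid.
Every other node leaves some component of size > 11, so the centroid is unique.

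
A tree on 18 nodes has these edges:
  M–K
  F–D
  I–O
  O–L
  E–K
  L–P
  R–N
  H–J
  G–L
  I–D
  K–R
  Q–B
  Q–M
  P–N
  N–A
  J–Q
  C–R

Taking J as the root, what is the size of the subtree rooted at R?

11

Descendants of R (including itself): R, C, N, A, P, L, G, O, I, D, F. That's 11.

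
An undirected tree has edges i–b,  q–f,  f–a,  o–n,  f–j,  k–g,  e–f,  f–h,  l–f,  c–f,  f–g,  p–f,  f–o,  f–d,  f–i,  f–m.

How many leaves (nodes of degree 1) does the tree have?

Exactly 13 nodes have a single neighbour: a, b, c, d, e, h, j, k, l, m, n, p, q.

13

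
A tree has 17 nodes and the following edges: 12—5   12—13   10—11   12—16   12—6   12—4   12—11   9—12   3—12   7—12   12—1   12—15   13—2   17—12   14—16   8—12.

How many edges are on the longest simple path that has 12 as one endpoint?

A farthest node from 12 is 10 (2, 14 also at distance 2).
The path 12–11–10 has 2 edges.

2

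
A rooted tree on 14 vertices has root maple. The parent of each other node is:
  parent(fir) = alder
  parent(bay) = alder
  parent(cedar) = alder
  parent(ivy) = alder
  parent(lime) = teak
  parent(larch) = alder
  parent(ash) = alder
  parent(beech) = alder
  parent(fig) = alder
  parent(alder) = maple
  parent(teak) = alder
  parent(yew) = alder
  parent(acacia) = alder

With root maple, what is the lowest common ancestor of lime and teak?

lime's ancestor chain is lime, teak, alder, maple and teak's is teak, alder, maple; they first meet at teak.

teak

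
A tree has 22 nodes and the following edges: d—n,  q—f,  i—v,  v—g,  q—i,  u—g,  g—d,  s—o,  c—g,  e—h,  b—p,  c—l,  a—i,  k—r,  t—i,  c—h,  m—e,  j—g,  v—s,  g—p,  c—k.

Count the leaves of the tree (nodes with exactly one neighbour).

The leaves are a, b, f, j, l, m, n, o, r, t, u.
That is 11 leaves.

11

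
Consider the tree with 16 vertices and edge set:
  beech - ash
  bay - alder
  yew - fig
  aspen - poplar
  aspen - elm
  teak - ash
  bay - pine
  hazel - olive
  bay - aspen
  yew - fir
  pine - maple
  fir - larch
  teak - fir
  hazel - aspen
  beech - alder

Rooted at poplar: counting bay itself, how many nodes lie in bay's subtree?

bay's subtree: {bay, pine, alder, maple, beech, ash, teak, fir, larch, yew, fig}, size 11.

11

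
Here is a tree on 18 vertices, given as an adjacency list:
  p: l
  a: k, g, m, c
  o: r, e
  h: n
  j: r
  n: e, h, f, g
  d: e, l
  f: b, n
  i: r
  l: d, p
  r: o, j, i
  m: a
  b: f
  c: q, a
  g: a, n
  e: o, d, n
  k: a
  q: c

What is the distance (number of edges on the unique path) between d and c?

5

d–e–n–g–a–c: 5 edges.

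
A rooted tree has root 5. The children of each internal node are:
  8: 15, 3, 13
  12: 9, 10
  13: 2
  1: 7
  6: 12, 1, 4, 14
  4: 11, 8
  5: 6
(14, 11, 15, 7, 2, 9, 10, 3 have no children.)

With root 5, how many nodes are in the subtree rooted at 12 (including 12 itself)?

3

The subtree rooted at 12 contains: 12, 9, 10 — 3 nodes.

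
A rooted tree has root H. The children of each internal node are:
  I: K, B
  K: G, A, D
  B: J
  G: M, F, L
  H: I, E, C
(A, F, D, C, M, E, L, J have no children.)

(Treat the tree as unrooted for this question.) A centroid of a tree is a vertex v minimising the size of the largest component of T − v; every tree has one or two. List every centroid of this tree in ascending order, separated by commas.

K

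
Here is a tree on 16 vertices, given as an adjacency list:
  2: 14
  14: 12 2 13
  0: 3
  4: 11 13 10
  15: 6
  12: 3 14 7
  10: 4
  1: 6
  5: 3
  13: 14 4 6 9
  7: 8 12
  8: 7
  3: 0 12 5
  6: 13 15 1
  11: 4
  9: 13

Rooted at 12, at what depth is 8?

2

12 → 7 → 8 — 2 edges.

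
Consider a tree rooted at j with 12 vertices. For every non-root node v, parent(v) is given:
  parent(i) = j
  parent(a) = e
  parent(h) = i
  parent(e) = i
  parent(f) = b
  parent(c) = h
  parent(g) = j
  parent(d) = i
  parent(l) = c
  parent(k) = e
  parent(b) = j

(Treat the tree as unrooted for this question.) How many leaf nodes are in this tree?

Degree-1 nodes: a, d, f, g, k, l — 6 of them.

6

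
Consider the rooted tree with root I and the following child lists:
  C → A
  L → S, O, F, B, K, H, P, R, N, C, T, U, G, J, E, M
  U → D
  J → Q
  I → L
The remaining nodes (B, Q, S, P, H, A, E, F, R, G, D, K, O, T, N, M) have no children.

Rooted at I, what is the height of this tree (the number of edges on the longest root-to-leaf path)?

D sits deepest: I → L → U → D — 3 edges from the root.

3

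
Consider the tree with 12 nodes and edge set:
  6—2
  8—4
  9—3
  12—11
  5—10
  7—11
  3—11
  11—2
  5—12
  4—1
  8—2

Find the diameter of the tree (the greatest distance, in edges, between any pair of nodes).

A longest path is 1 – 4 – 8 – 2 – 11 – 12 – 5 – 10, with 7 edges.

7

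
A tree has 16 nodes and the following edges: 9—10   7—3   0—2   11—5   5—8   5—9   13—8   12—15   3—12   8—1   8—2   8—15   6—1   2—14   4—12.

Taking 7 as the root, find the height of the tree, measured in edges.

7

The longest root-to-leaf path is 7–3–12–15–8–5–9–10 (7 edges).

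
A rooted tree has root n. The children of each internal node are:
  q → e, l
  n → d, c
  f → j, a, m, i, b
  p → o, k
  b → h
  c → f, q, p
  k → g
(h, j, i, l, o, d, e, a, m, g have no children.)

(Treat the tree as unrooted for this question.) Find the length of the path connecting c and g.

The path is c - p - k - g, which has 3 edges.

3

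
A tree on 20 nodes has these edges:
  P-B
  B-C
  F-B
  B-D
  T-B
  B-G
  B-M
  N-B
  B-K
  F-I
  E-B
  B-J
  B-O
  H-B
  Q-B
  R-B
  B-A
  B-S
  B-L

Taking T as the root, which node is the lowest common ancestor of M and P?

B

M's ancestor chain is M, B, T and P's is P, B, T; they first meet at B.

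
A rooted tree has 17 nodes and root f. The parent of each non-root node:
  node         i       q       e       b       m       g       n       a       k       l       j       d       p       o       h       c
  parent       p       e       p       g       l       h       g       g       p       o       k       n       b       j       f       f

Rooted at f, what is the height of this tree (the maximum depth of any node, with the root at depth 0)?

9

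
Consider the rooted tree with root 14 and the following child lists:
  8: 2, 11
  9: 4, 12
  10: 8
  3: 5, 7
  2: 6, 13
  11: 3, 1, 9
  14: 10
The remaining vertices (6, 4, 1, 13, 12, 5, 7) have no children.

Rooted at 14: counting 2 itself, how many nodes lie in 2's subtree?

Descendants of 2 (including itself): 2, 6, 13. That's 3.

3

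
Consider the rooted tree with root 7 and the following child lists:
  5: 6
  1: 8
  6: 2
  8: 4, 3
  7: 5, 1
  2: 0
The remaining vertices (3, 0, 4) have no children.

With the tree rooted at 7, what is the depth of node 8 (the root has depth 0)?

2

Climbing from 8 to the root: 8 – 1 – 7. That's 2 steps.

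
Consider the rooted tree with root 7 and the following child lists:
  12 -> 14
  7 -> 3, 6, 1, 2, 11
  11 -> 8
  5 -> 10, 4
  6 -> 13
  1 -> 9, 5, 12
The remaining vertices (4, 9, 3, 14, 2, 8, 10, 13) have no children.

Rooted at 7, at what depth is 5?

Climbing from 5 to the root: 5 → 1 → 7. That's 2 steps.

2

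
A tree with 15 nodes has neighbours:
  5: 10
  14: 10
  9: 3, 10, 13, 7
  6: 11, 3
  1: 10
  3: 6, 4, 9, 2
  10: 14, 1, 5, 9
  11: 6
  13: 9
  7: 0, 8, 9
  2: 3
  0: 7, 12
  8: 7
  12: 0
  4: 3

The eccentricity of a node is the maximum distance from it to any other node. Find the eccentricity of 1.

The node farthest from 1 is 11 (12 also at distance 5), via 1 – 10 – 9 – 3 – 6 – 11 — 5 edges.

5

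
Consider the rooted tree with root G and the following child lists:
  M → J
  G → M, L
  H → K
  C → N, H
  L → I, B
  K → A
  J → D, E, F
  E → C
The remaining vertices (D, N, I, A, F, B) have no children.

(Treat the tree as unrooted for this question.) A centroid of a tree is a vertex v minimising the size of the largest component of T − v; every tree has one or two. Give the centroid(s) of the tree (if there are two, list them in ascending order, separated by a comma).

J

Delete J: the remaining components have sizes 6, 5, 1, 1. Max 6 ≤ 7, so J is a centroid.
Every other node leaves some component of size > 7, so the centroid is unique.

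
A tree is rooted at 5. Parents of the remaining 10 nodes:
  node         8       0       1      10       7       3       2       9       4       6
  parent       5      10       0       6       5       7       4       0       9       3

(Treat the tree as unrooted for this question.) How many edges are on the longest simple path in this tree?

A longest path is 2-4-9-0-10-6-3-7-5-8, with 9 edges.

9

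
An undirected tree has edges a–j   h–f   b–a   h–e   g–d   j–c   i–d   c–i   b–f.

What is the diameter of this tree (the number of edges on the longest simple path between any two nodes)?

9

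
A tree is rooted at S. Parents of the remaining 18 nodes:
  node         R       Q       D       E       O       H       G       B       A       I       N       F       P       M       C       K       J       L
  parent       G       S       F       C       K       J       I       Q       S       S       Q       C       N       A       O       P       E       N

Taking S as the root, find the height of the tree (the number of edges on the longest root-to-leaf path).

The longest root-to-leaf path is S-Q-N-P-K-O-C-E-J-H (9 edges).

9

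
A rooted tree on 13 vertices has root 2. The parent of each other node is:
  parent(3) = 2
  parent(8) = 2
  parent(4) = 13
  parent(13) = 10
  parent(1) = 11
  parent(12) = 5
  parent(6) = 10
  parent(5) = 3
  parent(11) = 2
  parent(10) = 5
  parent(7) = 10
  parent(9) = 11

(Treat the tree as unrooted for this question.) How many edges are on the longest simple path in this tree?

7

BFS from 4 reaches 9 last, at distance 7; BFS from 9 confirms no node is farther.
Path: 4-13-10-5-3-2-11-9.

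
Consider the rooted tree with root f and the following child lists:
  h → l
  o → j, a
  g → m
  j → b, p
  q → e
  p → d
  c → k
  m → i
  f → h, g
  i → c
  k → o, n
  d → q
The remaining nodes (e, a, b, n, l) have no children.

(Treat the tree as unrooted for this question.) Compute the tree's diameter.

BFS from e reaches l last, at distance 13; BFS from l confirms no node is farther.
Path: e–q–d–p–j–o–k–c–i–m–g–f–h–l.

13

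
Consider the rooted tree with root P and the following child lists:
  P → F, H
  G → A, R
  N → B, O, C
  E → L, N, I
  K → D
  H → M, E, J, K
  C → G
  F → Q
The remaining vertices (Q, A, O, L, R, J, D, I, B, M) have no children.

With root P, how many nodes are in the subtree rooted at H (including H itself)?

15

H's subtree: {H, E, M, K, J, N, L, I, D, B, C, O, G, R, A}, size 15.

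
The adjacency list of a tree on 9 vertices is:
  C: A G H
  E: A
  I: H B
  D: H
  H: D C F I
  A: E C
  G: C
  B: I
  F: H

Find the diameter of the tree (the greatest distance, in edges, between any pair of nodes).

5

BFS from B reaches E last, at distance 5; BFS from E confirms no node is farther.
Path: B-I-H-C-A-E.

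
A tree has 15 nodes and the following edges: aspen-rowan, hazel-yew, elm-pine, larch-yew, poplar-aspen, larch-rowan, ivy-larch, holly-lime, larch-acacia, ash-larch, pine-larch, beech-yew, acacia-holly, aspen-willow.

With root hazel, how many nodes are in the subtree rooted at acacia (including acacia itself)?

The subtree rooted at acacia contains: acacia, holly, lime — 3 nodes.

3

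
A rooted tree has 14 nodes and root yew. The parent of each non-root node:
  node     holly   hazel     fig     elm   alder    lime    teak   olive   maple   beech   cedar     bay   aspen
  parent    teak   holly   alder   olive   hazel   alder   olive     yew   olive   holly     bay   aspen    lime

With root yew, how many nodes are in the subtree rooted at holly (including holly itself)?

The subtree rooted at holly contains: holly, hazel, beech, alder, lime, fig, aspen, bay, cedar — 9 nodes.

9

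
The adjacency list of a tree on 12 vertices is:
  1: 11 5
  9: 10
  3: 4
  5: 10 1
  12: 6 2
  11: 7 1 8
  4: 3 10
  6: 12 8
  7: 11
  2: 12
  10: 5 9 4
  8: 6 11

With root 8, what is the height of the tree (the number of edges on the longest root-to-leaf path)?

3 sits deepest: 8–11–1–5–10–4–3 — 6 edges from the root.

6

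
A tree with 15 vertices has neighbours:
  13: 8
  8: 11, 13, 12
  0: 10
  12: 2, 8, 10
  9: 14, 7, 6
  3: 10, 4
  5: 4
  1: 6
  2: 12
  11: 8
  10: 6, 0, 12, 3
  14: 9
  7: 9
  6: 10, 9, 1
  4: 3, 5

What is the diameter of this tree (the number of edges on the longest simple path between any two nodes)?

A longest path is 13 – 8 – 12 – 10 – 6 – 9 – 7, with 6 edges.

6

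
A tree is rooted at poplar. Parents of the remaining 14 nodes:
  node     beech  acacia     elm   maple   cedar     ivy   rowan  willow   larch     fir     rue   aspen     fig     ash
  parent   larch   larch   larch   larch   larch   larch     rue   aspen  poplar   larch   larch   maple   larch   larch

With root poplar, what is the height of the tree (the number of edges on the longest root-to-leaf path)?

4

The longest root-to-leaf path is poplar – larch – maple – aspen – willow (4 edges).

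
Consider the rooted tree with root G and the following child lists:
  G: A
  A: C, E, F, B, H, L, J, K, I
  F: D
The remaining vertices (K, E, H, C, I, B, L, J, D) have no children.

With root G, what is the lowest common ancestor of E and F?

Ancestors of E (toward the root): E, A, G.
Ancestors of F: F, A, G.
The deepest node appearing in both lists is A.

A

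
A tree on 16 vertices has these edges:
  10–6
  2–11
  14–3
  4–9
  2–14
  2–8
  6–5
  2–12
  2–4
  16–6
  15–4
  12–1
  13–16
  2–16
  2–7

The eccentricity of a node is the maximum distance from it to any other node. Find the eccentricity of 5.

5

The node farthest from 5 is 9 (15, 1, 3 also at distance 5), via 5-6-16-2-4-9 — 5 edges.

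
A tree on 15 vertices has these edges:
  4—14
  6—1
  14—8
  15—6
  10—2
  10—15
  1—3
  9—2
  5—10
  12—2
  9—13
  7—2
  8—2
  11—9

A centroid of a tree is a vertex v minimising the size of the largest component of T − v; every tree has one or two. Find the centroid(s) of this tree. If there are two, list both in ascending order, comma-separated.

2

Delete 2: the remaining components have sizes 6, 3, 3, 1, 1. Max 6 ≤ 7, so 2 is a centroid.
No neighbour of 2 does as well, so 2 is the unique centroid.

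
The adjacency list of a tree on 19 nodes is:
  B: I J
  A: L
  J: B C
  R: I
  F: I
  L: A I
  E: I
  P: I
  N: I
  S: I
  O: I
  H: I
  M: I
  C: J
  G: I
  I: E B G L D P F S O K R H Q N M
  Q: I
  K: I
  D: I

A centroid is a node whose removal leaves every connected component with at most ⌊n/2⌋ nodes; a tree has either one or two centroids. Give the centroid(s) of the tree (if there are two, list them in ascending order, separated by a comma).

Delete I: the remaining components have sizes 3, 2, 1, 1, 1, 1, 1, 1, 1, 1, 1, 1, 1, 1, 1. Max 3 ≤ 9, so I is a centroid.
No neighbour of I does as well, so I is the unique centroid.

I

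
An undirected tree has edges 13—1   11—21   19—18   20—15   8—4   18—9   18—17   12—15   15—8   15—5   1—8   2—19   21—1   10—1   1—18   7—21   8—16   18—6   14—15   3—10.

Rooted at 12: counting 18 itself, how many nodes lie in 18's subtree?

6

Descendants of 18 (including itself): 18, 9, 17, 19, 6, 2. That's 6.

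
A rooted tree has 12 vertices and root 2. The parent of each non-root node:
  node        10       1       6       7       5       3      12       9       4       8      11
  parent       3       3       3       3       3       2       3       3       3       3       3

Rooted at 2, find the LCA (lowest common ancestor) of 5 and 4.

Path 5→root: 5 3 2; path 4→root: 4 3 2.
First common node: 3.

3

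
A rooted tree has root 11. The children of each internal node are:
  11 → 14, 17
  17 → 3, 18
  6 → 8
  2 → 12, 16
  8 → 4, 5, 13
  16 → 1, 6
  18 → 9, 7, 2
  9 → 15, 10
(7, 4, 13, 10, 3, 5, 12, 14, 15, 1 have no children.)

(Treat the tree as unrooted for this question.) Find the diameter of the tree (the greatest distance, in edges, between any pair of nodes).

8

Starting from 4, a farthest node is 14 at distance 8.
One longest path: 4-8-6-16-2-18-17-11-14.
So the diameter is 8.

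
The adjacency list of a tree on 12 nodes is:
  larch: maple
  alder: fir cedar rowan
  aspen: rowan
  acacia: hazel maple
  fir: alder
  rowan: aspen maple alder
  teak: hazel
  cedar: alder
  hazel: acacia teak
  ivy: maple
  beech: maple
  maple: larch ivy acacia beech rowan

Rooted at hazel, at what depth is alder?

hazel → acacia → maple → rowan → alder — 4 edges.

4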